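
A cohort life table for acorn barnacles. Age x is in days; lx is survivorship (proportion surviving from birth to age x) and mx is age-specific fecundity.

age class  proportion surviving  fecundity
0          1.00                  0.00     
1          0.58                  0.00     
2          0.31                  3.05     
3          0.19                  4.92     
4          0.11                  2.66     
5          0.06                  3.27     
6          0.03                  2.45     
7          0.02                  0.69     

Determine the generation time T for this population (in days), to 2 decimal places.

3.01

lx·mx: 0, 0, 0.9455, 0.9348, 0.2926, 0.1962, 0.0735, 0.0138 → R0 = 2.4564
x·lx·mx: 0, 0, 1.891, 2.8044, 1.1704, 0.981, 0.441, 0.0966 → Σ = 7.3844
T = 7.3844 / 2.4564 = 3.006188… → 3.01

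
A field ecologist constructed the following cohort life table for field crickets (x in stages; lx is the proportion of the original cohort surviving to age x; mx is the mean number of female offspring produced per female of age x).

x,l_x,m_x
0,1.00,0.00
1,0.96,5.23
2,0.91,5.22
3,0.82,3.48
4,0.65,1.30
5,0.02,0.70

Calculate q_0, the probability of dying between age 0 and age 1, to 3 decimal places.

0.040

q_0 = (l_0 − l_1) / l_0 = (1 − 0.96) / 1
     = 0.04 / 1 = 0.04 → 0.040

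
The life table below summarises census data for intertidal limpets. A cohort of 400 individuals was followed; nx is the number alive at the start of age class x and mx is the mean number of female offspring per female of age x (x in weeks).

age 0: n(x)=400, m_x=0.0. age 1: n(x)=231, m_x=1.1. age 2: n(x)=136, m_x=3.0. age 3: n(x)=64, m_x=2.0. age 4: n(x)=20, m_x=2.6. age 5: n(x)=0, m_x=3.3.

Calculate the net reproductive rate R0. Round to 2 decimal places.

2.11

lx = nx/n0 = nx/400: 1, 0.5775, 0.34, 0.16, 0.05, 0
lx·mx by age: 0, 0.63525, 1.02, 0.32, 0.13, 0
R0 = Σ lx·mx = 2.10525 → 2.11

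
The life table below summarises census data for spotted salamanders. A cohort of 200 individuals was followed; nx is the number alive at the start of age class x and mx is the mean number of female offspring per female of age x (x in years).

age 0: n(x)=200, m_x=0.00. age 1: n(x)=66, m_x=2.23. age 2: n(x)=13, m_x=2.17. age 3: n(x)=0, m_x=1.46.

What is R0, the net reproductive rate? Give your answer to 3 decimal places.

0.877

lx = nx/n0 = nx/200: 1, 0.33, 0.065, 0
lx·mx by age: 0, 0.7359, 0.14105, 0
R0 = Σ lx·mx = 0.87695 → 0.877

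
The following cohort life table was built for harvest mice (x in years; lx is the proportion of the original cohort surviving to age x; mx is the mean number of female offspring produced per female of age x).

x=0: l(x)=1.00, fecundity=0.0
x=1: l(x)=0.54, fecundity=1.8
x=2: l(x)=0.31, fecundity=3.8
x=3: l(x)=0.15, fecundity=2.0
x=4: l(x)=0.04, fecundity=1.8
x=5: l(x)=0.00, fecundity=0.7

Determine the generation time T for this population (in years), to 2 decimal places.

lx·mx: 0, 0.972, 1.178, 0.3, 0.072, 0 → R0 = 2.522
x·lx·mx: 0, 0.972, 2.356, 0.9, 0.288, 0 → Σ = 4.516
T = 4.516 / 2.522 = 1.790642… → 1.79

1.79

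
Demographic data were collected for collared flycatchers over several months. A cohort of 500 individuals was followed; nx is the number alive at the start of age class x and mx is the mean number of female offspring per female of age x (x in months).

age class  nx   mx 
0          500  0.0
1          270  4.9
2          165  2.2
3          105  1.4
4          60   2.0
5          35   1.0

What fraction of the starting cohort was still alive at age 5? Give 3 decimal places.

l_5 = n_5/n_0 = 35/500 = 0.07 → 0.070

0.070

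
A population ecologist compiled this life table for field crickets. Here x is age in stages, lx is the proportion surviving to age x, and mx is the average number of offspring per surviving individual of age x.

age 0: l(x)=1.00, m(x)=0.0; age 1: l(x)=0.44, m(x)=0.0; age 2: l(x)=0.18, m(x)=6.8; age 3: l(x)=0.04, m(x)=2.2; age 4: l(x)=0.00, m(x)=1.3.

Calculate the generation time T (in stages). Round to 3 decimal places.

lx·mx: 0, 0, 1.224, 0.088, 0 → R0 = 1.312
x·lx·mx: 0, 0, 2.448, 0.264, 0 → Σ = 2.712
T = 2.712 / 1.312 = 2.067073… → 2.067

2.067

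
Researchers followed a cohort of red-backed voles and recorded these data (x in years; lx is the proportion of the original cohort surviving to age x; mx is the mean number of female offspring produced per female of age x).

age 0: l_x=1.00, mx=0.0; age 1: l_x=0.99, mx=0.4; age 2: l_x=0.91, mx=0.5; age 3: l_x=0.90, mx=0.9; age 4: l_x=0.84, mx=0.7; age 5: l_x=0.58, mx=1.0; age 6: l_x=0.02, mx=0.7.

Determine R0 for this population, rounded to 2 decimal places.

lx·mx by age: 0, 0.396, 0.455, 0.81, 0.588, 0.58, 0.014
R0 = Σ lx·mx = 2.843 → 2.84

2.84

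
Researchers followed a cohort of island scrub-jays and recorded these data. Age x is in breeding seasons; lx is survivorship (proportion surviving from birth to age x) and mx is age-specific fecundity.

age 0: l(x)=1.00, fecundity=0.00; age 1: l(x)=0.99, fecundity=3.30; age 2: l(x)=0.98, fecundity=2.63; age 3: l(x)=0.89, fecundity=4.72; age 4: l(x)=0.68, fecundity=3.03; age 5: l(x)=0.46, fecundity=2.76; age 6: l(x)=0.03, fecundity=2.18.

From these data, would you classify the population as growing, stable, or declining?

growing

R0 = Σ lx·mx = 0 + 3.267 + 2.5774 + 4.2008 + 2.0604 + 1.2696 + 0.0654 = 13.4406
R0 > 1, so the population is growing.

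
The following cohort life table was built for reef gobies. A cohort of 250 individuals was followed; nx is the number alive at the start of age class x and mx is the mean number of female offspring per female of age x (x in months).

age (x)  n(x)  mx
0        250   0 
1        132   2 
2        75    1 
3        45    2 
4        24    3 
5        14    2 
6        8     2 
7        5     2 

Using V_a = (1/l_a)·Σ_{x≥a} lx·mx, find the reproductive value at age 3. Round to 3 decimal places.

4.800

lx = nx/n0 = nx/250: 1, 0.528, 0.3, 0.18, 0.096, 0.056, 0.032, 0.02
lx·mx for x ≥ 3: 0.36, 0.288, 0.112, 0.064, 0.04 → sum = 0.864
V_3 = 0.864 / l_3 = 0.864 / 0.18 = 4.8 → 4.800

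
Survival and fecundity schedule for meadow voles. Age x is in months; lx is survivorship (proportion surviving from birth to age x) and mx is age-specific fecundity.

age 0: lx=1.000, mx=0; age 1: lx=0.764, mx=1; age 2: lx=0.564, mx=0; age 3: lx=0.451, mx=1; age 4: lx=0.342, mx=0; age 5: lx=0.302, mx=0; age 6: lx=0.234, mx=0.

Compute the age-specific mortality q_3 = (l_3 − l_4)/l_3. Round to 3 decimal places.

0.242

q_3 = (l_3 − l_4) / l_3 = (0.451 − 0.342) / 0.451
     = 0.109 / 0.451 = 0.241685… → 0.242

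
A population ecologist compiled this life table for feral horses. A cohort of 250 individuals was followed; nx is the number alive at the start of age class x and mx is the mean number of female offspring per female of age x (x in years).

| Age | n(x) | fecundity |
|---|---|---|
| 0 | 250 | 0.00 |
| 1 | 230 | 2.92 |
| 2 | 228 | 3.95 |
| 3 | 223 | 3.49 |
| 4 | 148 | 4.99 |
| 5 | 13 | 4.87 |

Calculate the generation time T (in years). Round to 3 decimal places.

2.563

lx = nx/n0 = nx/250: 1, 0.92, 0.912, 0.892, 0.592, 0.052
lx·mx: 0, 2.6864, 3.6024, 3.11308, 2.95408, 0.25324 → R0 = 12.6092
x·lx·mx: 0, 2.6864, 7.2048, 9.33924, 11.81632, 1.2662 → Σ = 32.31296
T = 32.31296 / 12.6092 = 2.562649… → 2.563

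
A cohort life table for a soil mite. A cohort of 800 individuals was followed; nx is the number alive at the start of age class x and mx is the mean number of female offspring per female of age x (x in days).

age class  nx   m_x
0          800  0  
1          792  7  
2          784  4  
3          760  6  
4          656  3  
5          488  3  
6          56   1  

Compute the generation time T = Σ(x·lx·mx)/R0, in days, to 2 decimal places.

lx = nx/n0 = nx/800: 1, 0.99, 0.98, 0.95, 0.82, 0.61, 0.07
lx·mx: 0, 6.93, 3.92, 5.7, 2.46, 1.83, 0.07 → R0 = 20.91
x·lx·mx: 0, 6.93, 7.84, 17.1, 9.84, 9.15, 0.42 → Σ = 51.28
T = 51.28 / 20.91 = 2.452415… → 2.45

2.45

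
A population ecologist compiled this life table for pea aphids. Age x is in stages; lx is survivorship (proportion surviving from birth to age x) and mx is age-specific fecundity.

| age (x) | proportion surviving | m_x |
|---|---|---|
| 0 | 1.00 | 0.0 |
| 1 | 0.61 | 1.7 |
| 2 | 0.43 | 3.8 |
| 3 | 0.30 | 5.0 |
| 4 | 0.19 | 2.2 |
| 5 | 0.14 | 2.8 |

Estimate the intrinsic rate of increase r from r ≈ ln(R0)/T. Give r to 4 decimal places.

R0 = Σ lx·mx = 0 + 1.037 + 1.634 + 1.5 + 0.418 + 0.392 = 4.981
Σ x·lx·mx = 12.437; T = 12.437/4.981 = 2.49689…
r ≈ ln(R0)/T = ln(4.981)/2.49689… = 0.643053… → 0.6431

0.6431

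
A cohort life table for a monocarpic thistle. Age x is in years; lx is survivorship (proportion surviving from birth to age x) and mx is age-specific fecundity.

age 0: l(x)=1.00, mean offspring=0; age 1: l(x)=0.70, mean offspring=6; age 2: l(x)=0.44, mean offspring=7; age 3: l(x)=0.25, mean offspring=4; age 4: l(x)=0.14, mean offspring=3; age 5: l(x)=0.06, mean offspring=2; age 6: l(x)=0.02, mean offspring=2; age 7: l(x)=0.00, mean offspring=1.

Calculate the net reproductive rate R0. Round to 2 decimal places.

lx·mx by age: 0, 4.2, 3.08, 1, 0.42, 0.12, 0.04, 0
R0 = Σ lx·mx = 8.86 → 8.86

8.86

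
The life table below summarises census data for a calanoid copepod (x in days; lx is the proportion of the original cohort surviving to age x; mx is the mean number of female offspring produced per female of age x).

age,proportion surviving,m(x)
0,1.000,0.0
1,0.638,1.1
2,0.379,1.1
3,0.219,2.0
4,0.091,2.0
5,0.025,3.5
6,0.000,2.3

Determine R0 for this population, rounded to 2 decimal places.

1.83

lx·mx by age: 0, 0.7018, 0.4169, 0.438, 0.182, 0.0875, 0
R0 = Σ lx·mx = 1.8262 → 1.83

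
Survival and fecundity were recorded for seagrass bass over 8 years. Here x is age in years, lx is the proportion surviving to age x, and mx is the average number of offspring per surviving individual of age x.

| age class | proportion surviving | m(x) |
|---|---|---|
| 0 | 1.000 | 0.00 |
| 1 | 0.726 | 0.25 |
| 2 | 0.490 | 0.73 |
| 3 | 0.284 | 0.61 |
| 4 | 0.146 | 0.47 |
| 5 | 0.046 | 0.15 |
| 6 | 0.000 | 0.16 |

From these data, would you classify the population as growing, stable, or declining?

declining

R0 = Σ lx·mx = 0 + 0.1815 + 0.3577 + 0.17324 + 0.06862 + 0.0069 + 0 = 0.78796
R0 < 1, so the population is declining.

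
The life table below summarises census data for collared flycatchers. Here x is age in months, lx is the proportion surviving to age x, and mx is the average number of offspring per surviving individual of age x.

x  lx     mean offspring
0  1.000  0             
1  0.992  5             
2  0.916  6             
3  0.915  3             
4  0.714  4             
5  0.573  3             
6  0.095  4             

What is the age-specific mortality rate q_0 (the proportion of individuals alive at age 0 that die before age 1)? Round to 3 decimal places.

0.008

q_0 = (l_0 − l_1) / l_0 = (1 − 0.992) / 1
     = 0.008 / 1 = 0.008 → 0.008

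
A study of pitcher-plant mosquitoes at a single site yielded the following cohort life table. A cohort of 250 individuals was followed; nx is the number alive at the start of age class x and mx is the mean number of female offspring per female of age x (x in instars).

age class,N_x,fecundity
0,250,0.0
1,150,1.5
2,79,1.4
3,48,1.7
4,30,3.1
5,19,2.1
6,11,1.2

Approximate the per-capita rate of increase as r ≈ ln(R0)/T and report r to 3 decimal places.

0.341

lx = nx/n0 = nx/250: 1, 0.6, 0.316, 0.192, 0.12, 0.076, 0.044
R0 = Σ lx·mx = 0 + 0.9 + 0.4424 + 0.3264 + 0.372 + 0.1596 + 0.0528 = 2.2532
Σ x·lx·mx = 5.3668; T = 5.3668/2.2532 = 2.38186…
r ≈ ln(R0)/T = ln(2.2532)/2.38186… = 0.34106… → 0.341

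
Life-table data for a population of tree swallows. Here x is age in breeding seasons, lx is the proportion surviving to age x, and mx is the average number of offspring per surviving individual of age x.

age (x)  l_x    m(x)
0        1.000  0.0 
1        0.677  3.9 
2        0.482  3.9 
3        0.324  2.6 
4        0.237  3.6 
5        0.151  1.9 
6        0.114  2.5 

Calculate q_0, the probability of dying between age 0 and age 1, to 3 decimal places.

0.323

q_0 = (l_0 − l_1) / l_0 = (1 − 0.677) / 1
     = 0.323 / 1 = 0.323 → 0.323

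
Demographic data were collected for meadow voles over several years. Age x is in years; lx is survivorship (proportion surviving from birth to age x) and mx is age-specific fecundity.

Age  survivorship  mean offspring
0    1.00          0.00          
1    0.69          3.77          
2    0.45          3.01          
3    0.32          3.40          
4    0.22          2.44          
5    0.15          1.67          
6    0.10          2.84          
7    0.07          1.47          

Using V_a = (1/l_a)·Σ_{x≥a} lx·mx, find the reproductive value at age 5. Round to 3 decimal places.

lx·mx for x ≥ 5: 0.2505, 0.284, 0.1029 → sum = 0.6374
V_5 = 0.6374 / l_5 = 0.6374 / 0.15 = 4.249333… → 4.249

4.249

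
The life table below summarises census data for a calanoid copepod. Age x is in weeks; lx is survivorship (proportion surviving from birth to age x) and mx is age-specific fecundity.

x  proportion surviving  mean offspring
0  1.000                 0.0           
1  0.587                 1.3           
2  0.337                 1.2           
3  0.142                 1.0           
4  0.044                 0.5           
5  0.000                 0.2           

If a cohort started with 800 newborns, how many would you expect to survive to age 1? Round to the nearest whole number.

Expected survivors = N0 · l_1 = 800 × 0.587 = 469.6 → 470

470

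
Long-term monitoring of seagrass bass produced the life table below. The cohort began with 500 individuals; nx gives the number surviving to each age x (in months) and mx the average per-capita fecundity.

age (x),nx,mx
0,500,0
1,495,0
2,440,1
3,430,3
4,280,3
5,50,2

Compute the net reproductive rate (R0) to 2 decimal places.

5.34

lx = nx/n0 = nx/500: 1, 0.99, 0.88, 0.86, 0.56, 0.1
lx·mx by age: 0, 0, 0.88, 2.58, 1.68, 0.2
R0 = Σ lx·mx = 5.34 → 5.34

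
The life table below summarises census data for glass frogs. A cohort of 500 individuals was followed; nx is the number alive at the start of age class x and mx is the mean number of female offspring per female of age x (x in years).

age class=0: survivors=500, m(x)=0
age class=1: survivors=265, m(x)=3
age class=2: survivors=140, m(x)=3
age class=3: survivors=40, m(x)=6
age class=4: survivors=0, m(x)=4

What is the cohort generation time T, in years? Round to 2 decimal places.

1.62

lx = nx/n0 = nx/500: 1, 0.53, 0.28, 0.08, 0
lx·mx: 0, 1.59, 0.84, 0.48, 0 → R0 = 2.91
x·lx·mx: 0, 1.59, 1.68, 1.44, 0 → Σ = 4.71
T = 4.71 / 2.91 = 1.618557… → 1.62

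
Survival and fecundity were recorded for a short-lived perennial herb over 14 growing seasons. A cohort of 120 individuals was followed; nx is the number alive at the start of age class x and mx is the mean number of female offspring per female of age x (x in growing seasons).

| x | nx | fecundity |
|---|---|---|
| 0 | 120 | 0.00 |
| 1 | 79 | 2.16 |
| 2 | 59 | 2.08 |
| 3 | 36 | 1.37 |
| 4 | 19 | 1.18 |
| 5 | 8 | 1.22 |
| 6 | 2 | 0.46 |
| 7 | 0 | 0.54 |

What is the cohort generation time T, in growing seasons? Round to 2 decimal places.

1.88

lx = nx/n0 = nx/120: 1, 0.65833…, 0.49167…, 0.3, 0.15833…, 0.06667…, 0.01667…, 0
lx·mx: 0, 1.422…, 1.022667…, 0.411, 0.186833…, 0.081333…, 0.007667…, 0 → R0 = 3.1315…
x·lx·mx: 0, 1.422…, 2.045333…, 1.233, 0.747333…, 0.406667…, 0.046…, 0 → Σ = 5.900333…
T = 5.900333… / 3.1315… = 1.884188… → 1.88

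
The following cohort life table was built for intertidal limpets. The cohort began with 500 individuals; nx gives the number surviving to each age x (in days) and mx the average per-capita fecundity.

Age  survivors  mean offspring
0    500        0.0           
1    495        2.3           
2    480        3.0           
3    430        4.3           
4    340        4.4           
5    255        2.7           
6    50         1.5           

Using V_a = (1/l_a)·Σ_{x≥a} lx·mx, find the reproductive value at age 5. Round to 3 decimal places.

2.994

lx = nx/n0 = nx/500: 1, 0.99, 0.96, 0.86, 0.68, 0.51, 0.1
lx·mx for x ≥ 5: 1.377, 0.15 → sum = 1.527
V_5 = 1.527 / l_5 = 1.527 / 0.51 = 2.994118… → 2.994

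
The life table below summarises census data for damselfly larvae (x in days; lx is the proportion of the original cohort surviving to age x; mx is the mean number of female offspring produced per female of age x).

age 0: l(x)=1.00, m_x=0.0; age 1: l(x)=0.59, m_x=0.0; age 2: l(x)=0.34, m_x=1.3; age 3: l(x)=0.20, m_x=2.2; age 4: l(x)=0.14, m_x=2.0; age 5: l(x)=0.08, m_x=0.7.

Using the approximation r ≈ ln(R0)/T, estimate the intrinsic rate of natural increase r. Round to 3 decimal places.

0.067

R0 = Σ lx·mx = 0 + 0 + 0.442 + 0.44 + 0.28 + 0.056 = 1.218
Σ x·lx·mx = 3.604; T = 3.604/1.218 = 2.95895…
r ≈ ln(R0)/T = ln(1.218)/2.95895… = 0.06665… → 0.067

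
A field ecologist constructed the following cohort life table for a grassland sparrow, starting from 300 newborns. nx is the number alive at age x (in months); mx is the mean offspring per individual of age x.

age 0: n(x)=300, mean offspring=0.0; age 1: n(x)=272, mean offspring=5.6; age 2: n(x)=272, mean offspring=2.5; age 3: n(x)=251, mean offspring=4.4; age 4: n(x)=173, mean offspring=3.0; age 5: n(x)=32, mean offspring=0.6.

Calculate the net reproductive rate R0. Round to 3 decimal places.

lx = nx/n0 = nx/300: 1, 0.90667…, 0.90667…, 0.83667…, 0.57667…, 0.10667…
lx·mx by age: 0, 5.077333…, 2.266667…, 3.681333…, 1.73…, 0.064…
R0 = Σ lx·mx = 12.819333… → 12.819

12.819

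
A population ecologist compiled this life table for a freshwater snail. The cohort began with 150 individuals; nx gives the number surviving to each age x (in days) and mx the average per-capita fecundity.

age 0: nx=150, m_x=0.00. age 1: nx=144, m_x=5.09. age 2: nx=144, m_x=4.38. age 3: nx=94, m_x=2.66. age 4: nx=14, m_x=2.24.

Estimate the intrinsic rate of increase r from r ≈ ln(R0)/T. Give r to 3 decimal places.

lx = nx/n0 = nx/150: 1, 0.96, 0.96, 0.62667…, 0.09333…
R0 = Σ lx·mx = 0 + 4.8864 + 4.2048 + 1.66693… + 0.20907… = 10.9672…
Σ x·lx·mx = 19.133067…; T = 19.133067…/10.9672… = 1.74457…
r ≈ ln(R0)/T = ln(10.9672…)/1.74457… = 1.37278… → 1.373

1.373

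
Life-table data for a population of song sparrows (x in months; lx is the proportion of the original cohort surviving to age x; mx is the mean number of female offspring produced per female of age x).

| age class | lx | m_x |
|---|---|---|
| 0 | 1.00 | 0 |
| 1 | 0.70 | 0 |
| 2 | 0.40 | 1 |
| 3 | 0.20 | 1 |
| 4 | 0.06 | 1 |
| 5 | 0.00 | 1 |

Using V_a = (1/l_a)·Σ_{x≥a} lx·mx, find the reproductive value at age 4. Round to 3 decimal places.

1.000

lx·mx for x ≥ 4: 0.06, 0 → sum = 0.06
V_4 = 0.06 / l_4 = 0.06 / 0.06 = 1 → 1.000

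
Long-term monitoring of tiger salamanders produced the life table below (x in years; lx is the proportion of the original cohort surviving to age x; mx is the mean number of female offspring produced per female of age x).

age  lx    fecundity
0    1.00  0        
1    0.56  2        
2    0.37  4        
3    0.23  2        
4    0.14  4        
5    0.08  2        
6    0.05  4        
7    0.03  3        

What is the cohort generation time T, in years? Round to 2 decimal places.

lx·mx: 0, 1.12, 1.48, 0.46, 0.56, 0.16, 0.2, 0.09 → R0 = 4.07
x·lx·mx: 0, 1.12, 2.96, 1.38, 2.24, 0.8, 1.2, 0.63 → Σ = 10.33
T = 10.33 / 4.07 = 2.538084… → 2.54

2.54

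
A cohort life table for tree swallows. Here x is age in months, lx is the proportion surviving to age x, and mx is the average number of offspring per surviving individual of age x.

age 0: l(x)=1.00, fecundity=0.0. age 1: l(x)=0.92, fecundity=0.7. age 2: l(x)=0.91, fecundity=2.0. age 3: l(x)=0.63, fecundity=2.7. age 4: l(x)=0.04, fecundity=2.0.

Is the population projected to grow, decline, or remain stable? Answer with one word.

R0 = Σ lx·mx = 0 + 0.644 + 1.82 + 1.701 + 0.08 = 4.245
R0 > 1, so the population is growing.

growing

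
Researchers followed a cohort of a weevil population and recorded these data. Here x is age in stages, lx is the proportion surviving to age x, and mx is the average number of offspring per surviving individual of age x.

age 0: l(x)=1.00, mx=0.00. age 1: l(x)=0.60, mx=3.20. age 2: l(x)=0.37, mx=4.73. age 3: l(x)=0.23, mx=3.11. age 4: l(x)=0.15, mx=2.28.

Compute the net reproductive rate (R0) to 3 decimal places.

4.727

lx·mx by age: 0, 1.92, 1.7501, 0.7153, 0.342
R0 = Σ lx·mx = 4.7274 → 4.727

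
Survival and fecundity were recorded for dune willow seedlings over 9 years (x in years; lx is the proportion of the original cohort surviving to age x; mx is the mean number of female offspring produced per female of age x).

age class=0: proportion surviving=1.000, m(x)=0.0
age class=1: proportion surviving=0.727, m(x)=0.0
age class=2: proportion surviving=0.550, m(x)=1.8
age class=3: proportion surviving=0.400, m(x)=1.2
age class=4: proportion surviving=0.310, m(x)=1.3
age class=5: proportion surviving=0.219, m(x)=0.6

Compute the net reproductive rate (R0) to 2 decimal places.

lx·mx by age: 0, 0, 0.99, 0.48, 0.403, 0.1314
R0 = Σ lx·mx = 2.0044 → 2.00

2.00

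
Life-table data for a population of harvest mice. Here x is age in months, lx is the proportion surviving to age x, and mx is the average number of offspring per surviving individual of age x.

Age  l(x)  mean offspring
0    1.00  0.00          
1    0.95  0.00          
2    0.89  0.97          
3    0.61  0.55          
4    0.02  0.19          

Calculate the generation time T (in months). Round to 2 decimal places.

2.29

lx·mx: 0, 0, 0.8633, 0.3355, 0.0038 → R0 = 1.2026
x·lx·mx: 0, 0, 1.7266, 1.0065, 0.0152 → Σ = 2.7483
T = 2.7483 / 1.2026 = 2.285299… → 2.29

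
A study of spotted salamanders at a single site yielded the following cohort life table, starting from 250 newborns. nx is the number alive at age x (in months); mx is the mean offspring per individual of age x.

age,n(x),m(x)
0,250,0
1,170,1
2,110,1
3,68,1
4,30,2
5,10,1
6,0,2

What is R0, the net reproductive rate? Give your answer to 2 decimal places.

lx = nx/n0 = nx/250: 1, 0.68, 0.44, 0.272, 0.12, 0.04, 0
lx·mx by age: 0, 0.68, 0.44, 0.272, 0.24, 0.04, 0
R0 = Σ lx·mx = 1.672 → 1.67

1.67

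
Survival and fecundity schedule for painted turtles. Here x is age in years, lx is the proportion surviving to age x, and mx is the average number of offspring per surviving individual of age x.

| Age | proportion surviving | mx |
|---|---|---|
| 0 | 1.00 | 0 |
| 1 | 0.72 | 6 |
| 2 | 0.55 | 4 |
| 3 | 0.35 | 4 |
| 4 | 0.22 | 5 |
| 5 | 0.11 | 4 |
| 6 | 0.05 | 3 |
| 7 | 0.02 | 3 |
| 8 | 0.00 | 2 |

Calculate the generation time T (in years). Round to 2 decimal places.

2.16

lx·mx: 0, 4.32, 2.2, 1.4, 1.1, 0.44, 0.15, 0.06, 0 → R0 = 9.67
x·lx·mx: 0, 4.32, 4.4, 4.2, 4.4, 2.2, 0.9, 0.42, 0 → Σ = 20.84
T = 20.84 / 9.67 = 2.155119… → 2.16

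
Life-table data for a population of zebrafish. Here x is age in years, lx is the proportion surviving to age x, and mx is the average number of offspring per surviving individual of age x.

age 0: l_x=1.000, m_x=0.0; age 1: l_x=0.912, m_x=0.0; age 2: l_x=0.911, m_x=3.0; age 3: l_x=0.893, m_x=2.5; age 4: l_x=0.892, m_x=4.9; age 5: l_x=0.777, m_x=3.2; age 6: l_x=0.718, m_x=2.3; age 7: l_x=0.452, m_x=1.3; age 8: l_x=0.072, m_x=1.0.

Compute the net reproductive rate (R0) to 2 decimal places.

14.13

lx·mx by age: 0, 0, 2.733, 2.2325, 4.3708, 2.4864, 1.6514, 0.5876, 0.072
R0 = Σ lx·mx = 14.1337 → 14.13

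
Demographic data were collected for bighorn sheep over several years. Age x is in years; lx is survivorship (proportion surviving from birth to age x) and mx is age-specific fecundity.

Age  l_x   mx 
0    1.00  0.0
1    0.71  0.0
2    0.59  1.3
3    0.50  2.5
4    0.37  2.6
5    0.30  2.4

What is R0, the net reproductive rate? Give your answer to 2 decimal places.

lx·mx by age: 0, 0, 0.767, 1.25, 0.962, 0.72
R0 = Σ lx·mx = 3.699 → 3.70

3.70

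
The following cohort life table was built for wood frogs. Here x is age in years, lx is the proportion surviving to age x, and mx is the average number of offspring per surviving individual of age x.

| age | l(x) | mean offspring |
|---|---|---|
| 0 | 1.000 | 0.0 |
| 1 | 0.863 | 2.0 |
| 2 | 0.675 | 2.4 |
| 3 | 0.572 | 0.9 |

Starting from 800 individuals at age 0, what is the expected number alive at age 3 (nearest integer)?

458

Expected survivors = N0 · l_3 = 800 × 0.572 = 457.6 → 458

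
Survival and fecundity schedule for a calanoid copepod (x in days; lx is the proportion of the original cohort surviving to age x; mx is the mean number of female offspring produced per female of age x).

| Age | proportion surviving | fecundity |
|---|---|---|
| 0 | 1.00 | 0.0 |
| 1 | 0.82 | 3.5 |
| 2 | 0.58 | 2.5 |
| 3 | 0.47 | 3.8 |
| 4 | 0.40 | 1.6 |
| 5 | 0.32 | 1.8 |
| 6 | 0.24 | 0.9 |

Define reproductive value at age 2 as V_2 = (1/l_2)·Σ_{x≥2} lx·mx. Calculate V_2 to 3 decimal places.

lx·mx for x ≥ 2: 1.45, 1.786, 0.64, 0.576, 0.216 → sum = 4.668
V_2 = 4.668 / l_2 = 4.668 / 0.58 = 8.048276… → 8.048

8.048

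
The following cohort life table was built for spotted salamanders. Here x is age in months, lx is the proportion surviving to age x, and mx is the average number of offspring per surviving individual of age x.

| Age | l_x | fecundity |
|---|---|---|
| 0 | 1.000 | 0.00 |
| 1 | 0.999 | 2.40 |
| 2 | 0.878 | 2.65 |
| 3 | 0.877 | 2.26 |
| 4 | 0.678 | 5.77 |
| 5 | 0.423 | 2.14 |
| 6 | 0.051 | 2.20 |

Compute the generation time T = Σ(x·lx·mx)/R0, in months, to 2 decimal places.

2.91

lx·mx: 0, 2.3976, 2.3267, 1.98202, 3.91206, 0.90522, 0.1122 → R0 = 11.6358
x·lx·mx: 0, 2.3976, 4.6534, 5.94606, 15.64824, 4.5261, 0.6732 → Σ = 33.8446
T = 33.8446 / 11.6358 = 2.908661… → 2.91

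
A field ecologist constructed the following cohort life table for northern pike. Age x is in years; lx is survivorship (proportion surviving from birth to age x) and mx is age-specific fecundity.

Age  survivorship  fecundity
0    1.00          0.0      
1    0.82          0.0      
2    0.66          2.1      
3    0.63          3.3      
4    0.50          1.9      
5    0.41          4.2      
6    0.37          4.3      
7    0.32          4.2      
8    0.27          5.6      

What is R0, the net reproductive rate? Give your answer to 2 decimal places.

lx·mx by age: 0, 0, 1.386, 2.079, 0.95, 1.722, 1.591, 1.344, 1.512
R0 = Σ lx·mx = 10.584 → 10.58

10.58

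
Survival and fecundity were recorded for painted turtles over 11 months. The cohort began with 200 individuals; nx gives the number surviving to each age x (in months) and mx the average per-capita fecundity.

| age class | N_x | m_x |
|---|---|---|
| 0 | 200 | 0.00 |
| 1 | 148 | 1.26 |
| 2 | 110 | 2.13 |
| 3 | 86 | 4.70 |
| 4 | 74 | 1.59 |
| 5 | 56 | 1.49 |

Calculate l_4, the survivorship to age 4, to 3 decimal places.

0.370

l_4 = n_4/n_0 = 74/200 = 0.37 → 0.370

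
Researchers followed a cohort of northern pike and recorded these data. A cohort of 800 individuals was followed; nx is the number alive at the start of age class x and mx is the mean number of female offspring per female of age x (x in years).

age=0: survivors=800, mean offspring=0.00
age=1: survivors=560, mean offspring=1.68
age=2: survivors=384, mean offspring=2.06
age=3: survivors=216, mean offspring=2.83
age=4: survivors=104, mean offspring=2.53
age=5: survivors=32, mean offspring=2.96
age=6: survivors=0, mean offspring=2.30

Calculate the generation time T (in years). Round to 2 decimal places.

2.18

lx = nx/n0 = nx/800: 1, 0.7, 0.48, 0.27, 0.13, 0.04, 0
lx·mx: 0, 1.176, 0.9888, 0.7641, 0.3289, 0.1184, 0 → R0 = 3.3762
x·lx·mx: 0, 1.176, 1.9776, 2.2923, 1.3156, 0.592, 0 → Σ = 7.3535
T = 7.3535 / 3.3762 = 2.17804… → 2.18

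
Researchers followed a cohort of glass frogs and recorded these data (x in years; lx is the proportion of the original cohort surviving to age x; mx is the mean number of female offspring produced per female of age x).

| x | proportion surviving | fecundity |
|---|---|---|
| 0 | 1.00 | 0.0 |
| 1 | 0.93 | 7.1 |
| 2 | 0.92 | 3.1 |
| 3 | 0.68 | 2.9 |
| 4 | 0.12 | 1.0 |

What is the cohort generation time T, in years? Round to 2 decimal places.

lx·mx: 0, 6.603, 2.852, 1.972, 0.12 → R0 = 11.547
x·lx·mx: 0, 6.603, 5.704, 5.916, 0.48 → Σ = 18.703
T = 18.703 / 11.547 = 1.619728… → 1.62

1.62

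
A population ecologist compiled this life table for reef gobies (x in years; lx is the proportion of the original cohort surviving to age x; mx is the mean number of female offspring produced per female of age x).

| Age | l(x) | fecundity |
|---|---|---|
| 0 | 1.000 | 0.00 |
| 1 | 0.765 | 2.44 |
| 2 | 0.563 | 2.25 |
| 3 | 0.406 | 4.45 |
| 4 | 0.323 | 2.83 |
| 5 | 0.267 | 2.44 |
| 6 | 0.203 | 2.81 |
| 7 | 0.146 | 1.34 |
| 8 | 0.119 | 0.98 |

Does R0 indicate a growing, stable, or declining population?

R0 = Σ lx·mx = 0 + 1.8666 + 1.26675 + 1.8067 + 0.91409 + 0.65148 + 0.57043 + 0.19564 + 0.11662 = 7.38831
R0 > 1, so the population is growing.

growing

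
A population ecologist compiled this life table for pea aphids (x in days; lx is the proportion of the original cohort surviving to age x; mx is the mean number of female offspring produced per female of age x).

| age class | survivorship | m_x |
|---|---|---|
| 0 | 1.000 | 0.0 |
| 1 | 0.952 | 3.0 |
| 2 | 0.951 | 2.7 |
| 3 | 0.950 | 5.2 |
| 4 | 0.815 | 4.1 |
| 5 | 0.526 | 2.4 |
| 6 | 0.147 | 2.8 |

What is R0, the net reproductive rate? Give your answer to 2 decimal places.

15.38

lx·mx by age: 0, 2.856, 2.5677, 4.94, 3.3415, 1.2624, 0.4116
R0 = Σ lx·mx = 15.3792 → 15.38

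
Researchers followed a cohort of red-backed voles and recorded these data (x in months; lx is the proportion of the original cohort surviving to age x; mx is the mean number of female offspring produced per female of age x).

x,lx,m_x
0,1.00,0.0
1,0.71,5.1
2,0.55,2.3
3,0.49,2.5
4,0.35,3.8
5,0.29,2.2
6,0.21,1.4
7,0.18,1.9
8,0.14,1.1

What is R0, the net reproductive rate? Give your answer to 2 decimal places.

8.87

lx·mx by age: 0, 3.621, 1.265, 1.225, 1.33, 0.638, 0.294, 0.342, 0.154
R0 = Σ lx·mx = 8.869 → 8.87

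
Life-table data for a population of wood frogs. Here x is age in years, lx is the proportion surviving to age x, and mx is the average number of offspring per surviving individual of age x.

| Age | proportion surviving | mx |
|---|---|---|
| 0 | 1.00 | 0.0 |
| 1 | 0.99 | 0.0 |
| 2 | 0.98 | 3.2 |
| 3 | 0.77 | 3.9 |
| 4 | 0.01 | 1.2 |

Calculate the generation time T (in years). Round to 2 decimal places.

lx·mx: 0, 0, 3.136, 3.003, 0.012 → R0 = 6.151
x·lx·mx: 0, 0, 6.272, 9.009, 0.048 → Σ = 15.329
T = 15.329 / 6.151 = 2.492115… → 2.49

2.49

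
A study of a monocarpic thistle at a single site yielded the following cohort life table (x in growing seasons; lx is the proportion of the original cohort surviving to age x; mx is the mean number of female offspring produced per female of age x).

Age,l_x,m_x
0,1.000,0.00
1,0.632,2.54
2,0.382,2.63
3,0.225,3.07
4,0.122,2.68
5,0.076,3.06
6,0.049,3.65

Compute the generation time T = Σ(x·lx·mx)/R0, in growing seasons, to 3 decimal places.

lx·mx: 0, 1.60528, 1.00466, 0.69075, 0.32696, 0.23256, 0.17885 → R0 = 4.03906
x·lx·mx: 0, 1.60528, 2.00932, 2.07225, 1.30784, 1.1628, 1.0731 → Σ = 9.23059
T = 9.23059 / 4.03906 = 2.285331… → 2.285

2.285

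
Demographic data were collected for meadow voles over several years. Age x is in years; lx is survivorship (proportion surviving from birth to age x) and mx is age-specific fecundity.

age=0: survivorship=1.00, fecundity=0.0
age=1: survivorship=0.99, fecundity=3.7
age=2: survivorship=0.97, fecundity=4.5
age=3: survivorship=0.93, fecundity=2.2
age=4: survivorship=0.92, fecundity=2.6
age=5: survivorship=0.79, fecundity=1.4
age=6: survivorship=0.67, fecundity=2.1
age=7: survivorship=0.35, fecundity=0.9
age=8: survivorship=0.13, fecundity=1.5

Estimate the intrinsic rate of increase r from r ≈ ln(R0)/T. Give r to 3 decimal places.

0.926

R0 = Σ lx·mx = 0 + 3.663 + 4.365 + 2.046 + 2.392 + 1.106 + 1.407 + 0.315 + 0.195 = 15.489
Σ x·lx·mx = 45.836; T = 45.836/15.489 = 2.95926…
r ≈ ln(R0)/T = ln(15.489)/2.95926… = 0.92595… → 0.926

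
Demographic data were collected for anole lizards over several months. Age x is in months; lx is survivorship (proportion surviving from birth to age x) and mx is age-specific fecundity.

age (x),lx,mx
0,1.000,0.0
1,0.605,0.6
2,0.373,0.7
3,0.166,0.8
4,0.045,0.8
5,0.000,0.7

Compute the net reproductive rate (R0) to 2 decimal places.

0.79

lx·mx by age: 0, 0.363, 0.2611, 0.1328, 0.036, 0
R0 = Σ lx·mx = 0.7929 → 0.79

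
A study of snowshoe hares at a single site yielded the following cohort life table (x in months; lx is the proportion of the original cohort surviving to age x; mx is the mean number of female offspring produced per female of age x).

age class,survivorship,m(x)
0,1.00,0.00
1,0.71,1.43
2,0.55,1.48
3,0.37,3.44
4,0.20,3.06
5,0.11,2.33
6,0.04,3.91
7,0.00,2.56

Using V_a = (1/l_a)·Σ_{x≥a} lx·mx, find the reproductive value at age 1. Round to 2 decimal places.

lx·mx for x ≥ 1: 1.0153, 0.814, 1.2728, 0.612, 0.2563, 0.1564, 0 → sum = 4.1268
V_1 = 4.1268 / l_1 = 4.1268 / 0.71 = 5.812394… → 5.81

5.81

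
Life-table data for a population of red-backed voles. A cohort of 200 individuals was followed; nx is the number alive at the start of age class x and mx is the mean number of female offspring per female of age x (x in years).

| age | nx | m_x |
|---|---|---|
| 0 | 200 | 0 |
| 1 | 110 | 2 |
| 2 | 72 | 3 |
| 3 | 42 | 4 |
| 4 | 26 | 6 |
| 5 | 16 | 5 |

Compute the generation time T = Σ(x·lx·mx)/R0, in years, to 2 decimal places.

2.60

lx = nx/n0 = nx/200: 1, 0.55, 0.36, 0.21, 0.13, 0.08
lx·mx: 0, 1.1, 1.08, 0.84, 0.78, 0.4 → R0 = 4.2
x·lx·mx: 0, 1.1, 2.16, 2.52, 3.12, 2 → Σ = 10.9
T = 10.9 / 4.2 = 2.595238… → 2.60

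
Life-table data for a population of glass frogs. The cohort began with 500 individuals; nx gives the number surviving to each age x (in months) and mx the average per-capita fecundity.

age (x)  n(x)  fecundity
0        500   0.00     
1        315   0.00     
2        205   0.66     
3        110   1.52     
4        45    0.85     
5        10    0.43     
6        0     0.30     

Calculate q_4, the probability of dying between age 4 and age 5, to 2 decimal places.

lx = nx/n0 = nx/500: 1, 0.63, 0.41, 0.22, 0.09, 0.02, 0
q_4 = (l_4 − l_5) / l_4 = (0.09 − 0.02) / 0.09
     = 0.07 / 0.09 = 0.777778… → 0.78

0.78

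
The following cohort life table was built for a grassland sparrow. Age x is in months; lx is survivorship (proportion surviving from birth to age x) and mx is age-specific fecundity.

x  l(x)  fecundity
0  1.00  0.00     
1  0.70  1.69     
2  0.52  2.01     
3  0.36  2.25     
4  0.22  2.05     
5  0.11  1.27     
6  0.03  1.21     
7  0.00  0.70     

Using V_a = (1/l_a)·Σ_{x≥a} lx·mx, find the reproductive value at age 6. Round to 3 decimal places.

1.210

lx·mx for x ≥ 6: 0.0363, 0 → sum = 0.0363
V_6 = 0.0363 / l_6 = 0.0363 / 0.03 = 1.21 → 1.210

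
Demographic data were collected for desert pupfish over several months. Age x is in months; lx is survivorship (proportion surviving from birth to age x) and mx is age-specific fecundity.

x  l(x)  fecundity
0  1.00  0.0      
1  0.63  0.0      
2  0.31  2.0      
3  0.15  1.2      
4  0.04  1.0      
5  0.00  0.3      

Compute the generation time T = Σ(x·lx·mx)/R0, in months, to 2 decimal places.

2.31

lx·mx: 0, 0, 0.62, 0.18, 0.04, 0 → R0 = 0.84
x·lx·mx: 0, 0, 1.24, 0.54, 0.16, 0 → Σ = 1.94
T = 1.94 / 0.84 = 2.309524… → 2.31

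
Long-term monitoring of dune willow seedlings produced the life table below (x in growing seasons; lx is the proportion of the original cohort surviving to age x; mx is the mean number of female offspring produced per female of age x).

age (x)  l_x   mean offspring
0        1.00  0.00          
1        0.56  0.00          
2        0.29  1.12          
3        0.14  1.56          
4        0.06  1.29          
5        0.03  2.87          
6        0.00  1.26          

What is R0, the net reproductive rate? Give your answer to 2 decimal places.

0.71

lx·mx by age: 0, 0, 0.3248, 0.2184, 0.0774, 0.0861, 0
R0 = Σ lx·mx = 0.7067 → 0.71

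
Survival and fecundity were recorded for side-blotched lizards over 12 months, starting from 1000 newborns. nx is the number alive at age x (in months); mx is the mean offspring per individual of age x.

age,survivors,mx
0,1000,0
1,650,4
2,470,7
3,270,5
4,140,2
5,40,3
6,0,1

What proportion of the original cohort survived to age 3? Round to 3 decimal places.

l_3 = n_3/n_0 = 270/1000 = 0.27 → 0.270

0.270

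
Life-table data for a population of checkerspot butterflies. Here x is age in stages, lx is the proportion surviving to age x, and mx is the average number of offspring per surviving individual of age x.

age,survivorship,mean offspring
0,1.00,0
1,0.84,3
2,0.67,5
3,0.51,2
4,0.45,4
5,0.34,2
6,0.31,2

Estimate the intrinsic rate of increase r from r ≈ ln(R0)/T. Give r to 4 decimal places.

0.8644

R0 = Σ lx·mx = 0 + 2.52 + 3.35 + 1.02 + 1.8 + 0.68 + 0.62 = 9.99
Σ x·lx·mx = 26.6; T = 26.6/9.99 = 2.66266…
r ≈ ln(R0)/T = ln(9.99)/2.66266… = 0.864392… → 0.8644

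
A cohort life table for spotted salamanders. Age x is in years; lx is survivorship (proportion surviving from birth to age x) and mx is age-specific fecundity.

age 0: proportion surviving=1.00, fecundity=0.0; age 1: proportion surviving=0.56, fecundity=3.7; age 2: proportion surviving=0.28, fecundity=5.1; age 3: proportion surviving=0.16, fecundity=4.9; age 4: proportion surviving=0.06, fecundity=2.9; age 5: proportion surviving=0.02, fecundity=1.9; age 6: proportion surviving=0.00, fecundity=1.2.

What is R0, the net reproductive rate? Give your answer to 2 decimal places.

4.50

lx·mx by age: 0, 2.072, 1.428, 0.784, 0.174, 0.038, 0
R0 = Σ lx·mx = 4.496 → 4.50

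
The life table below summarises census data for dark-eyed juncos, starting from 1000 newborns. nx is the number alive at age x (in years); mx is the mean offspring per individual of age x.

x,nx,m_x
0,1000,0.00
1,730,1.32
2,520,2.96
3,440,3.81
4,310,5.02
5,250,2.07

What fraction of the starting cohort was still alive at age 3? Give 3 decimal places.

l_3 = n_3/n_0 = 440/1000 = 0.44 → 0.440

0.440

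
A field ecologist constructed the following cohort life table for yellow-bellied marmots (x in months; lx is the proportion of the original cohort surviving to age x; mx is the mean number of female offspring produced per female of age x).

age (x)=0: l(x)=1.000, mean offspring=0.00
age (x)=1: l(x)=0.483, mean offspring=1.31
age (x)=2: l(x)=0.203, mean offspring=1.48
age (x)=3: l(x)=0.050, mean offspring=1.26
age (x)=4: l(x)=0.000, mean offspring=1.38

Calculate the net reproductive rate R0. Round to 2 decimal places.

1.00

lx·mx by age: 0, 0.63273, 0.30044, 0.063, 0
R0 = Σ lx·mx = 0.99617 → 1.00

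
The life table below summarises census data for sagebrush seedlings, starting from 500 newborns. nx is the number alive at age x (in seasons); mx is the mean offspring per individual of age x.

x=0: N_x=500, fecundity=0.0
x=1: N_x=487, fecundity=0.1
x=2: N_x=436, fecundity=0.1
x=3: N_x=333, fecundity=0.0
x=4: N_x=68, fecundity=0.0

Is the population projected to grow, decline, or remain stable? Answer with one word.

declining

lx = nx/n0 = nx/500: 1, 0.974, 0.872, 0.666, 0.136
R0 = Σ lx·mx = 0 + 0.0974 + 0.0872 + 0 + 0 = 0.1846
R0 < 1, so the population is declining.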